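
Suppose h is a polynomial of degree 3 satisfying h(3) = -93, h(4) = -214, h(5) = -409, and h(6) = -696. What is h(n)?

Using the Lagrange interpolation formula with nodes 3, 4, 5, 6:
  L_0(n) = (n - 4)(n - 5)(n - 6) / -6
  L_1(n) = (n - 3)(n - 5)(n - 6) / 2
  L_2(n) = (n - 3)(n - 4)(n - 6) / -2
  L_3(n) = (n - 3)(n - 4)(n - 5) / 6
Then h(n) = -93·L_0(n) - 214·L_1(n) - 409·L_2(n) - 696·L_3(n).
Expanding and collecting terms gives h(n) = -3n^3 - n^2 - 3n + 6.
Check: h(5) = -409. ✓

h(n) = -3n^3 - n^2 - 3n + 6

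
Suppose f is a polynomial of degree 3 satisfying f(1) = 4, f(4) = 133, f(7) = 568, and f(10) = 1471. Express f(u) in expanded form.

Write f(u) = au^3 + bu^2 + cu + d. Substituting each data point gives a linear system:
  a + b + c + d = 4
  64a + 16b + 4c + d = 133
  343a + 49b + 7c + d = 568
  1000a + 100b + 10c + d = 1471
Solving the system yields a = 1, b = 5, c = -3, d = 1.
So f(u) = u^3 + 5u^2 - 3u + 1.
Check: f(10) = 1471. ✓

f(u) = u^3 + 5u^2 - 3u + 1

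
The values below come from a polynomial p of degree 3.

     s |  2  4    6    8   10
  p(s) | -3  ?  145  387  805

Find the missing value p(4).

31

The 4 known points determine the degree-3 polynomial uniquely.
Write p(s) = as^3 + bs^2 + cs + d. Substituting each data point gives a linear system:
  8a + 4b + 2c + d = -3
  216a + 36b + 6c + d = 145
  512a + 64b + 8c + d = 387
  1000a + 100b + 10c + d = 805
Solving the system yields a = 1, b = -2, c = 1, d = -5.
So p(s) = s^3 - 2s^2 + s - 5.
Then p(4) = 31.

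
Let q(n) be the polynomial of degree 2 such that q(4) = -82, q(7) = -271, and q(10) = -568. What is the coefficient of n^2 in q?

Write q(n) = an^2 + bn + c. Substituting each data point gives a linear system:
  16a + 4b + c = -82
  49a + 7b + c = -271
  100a + 10b + c = -568
Solving the system yields a = -6, b = 3, c = 2.
So q(n) = -6n² + 3n + 2.
The leading coefficient is -6.

-6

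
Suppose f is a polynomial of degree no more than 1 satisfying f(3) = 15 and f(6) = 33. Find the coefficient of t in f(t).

Write f(t) = at + b. Substituting each data point gives a linear system:
  3a + b = 15
  6a + b = 33
Solving the system yields a = 6, b = -3.
So f(t) = 6t - 3.
The leading coefficient is 6.

6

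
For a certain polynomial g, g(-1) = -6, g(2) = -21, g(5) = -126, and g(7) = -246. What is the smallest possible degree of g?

Divided differences on the nodes -1, 2, 5, 7:
  order 0: -6  -21  -126  -246
  order 1: -5  -35  -60
  order 2: -5  -5
  order 3: 0
The order-2 divided differences are all -5 (nonzero) and every higher order vanishes, so the data lies on a polynomial of degree exactly 2.

2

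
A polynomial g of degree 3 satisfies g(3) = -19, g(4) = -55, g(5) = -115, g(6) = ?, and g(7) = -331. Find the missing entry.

The 4 known points determine the degree-3 polynomial uniquely.
Write g(t) = at^3 + bt^2 + ct + d. Substituting each data point gives a linear system:
  27a + 9b + 3c + d = -19
  64a + 16b + 4c + d = -55
  125a + 25b + 5c + d = -115
  343a + 49b + 7c + d = -331
Solving the system yields a = -1, b = 0, c = 1, d = 5.
So g(t) = -t³ + t + 5.
Then g(6) = -205.

-205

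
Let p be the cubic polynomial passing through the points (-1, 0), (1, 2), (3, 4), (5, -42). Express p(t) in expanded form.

Using the Lagrange interpolation formula with nodes -1, 1, 3, 5:
  L_0(t) = (t - 1)(t - 3)(t - 5) / -48
  L_1(t) = (t + 1)(t - 3)(t - 5) / 16
  L_2(t) = (t + 1)(t - 1)(t - 5) / -16
  L_3(t) = (t + 1)(t - 1)(t - 3) / 48
Then p(t) = 0·L_0(t) + 2·L_1(t) + 4·L_2(t) - 42·L_3(t).
Expanding and collecting terms gives p(t) = -t³ + 3t² + 2t - 2.
Check: p(-1) = 0. ✓

p(t) = -t^3 + 3t^2 + 2t - 2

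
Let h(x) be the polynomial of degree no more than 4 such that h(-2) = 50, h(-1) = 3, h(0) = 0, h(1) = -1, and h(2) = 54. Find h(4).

1028

Write h(x) = ax^4 + bx^3 + cx^2 + dx + e. Substituting each data point gives a linear system:
  16a - 8b + 4c - 2d + e = 50
  a - b + c - d + e = 3
  e = 0
  a + b + c + d + e = -1
  16a + 8b + 4c + 2d + e = 54
Solving the system yields a = 4, b = 1, c = -3, d = -3, e = 0.
So h(x) = 4x⁴ + x³ - 3x² - 3x.
Then h(4) = 1028.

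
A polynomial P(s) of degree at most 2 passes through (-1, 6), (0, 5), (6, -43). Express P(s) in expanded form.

P(s) = -s^2 - 2s + 5

Write P(s) = as^2 + bs + c. Substituting each data point gives a linear system:
  a - b + c = 6
  c = 5
  36a + 6b + c = -43
Solving the system yields a = -1, b = -2, c = 5.
So P(s) = -s^2 - 2s + 5.
Check: P(0) = 5. ✓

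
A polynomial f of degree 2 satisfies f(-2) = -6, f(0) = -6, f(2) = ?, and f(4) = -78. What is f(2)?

The 3 known points determine the degree-2 polynomial uniquely.
Write f(x) = ax^2 + bx + c. Substituting each data point gives a linear system:
  4a - 2b + c = -6
  c = -6
  16a + 4b + c = -78
Solving the system yields a = -3, b = -6, c = -6.
So f(x) = -3x^2 - 6x - 6.
Then f(2) = -30.

-30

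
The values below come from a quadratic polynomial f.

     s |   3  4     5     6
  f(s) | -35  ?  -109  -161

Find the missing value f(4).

-67

The 3 known points determine the degree-2 polynomial uniquely.
Write f(s) = as^2 + bs + c. Substituting each data point gives a linear system:
  9a + 3b + c = -35
  25a + 5b + c = -109
  36a + 6b + c = -161
Solving the system yields a = -5, b = 3, c = 1.
So f(s) = -5s² + 3s + 1.
Then f(4) = -67.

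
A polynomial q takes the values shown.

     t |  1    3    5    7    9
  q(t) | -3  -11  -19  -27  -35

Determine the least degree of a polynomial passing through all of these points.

1

Forward differences of the values at t = 1, 3, 5, 7, 9:
  q  : -3  -11  -19  -27  -35
  Δ  : -8  -8  -8  -8
  Δ^2: 0  0  0
  Δ^3: 0  0
  Δ^4: 0
The first differences are constant (-8) and nonzero, while all higher differences vanish, so the minimal degree is 1.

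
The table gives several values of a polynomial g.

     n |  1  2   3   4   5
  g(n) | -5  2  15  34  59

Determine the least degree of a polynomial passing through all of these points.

Forward differences of the values at n = 1, 2, 3, 4, 5:
  g  : -5  2  15  34  59
  Δ  : 7  13  19  25
  Δ^2: 6  6  6
  Δ^3: 0  0
  Δ^4: 0
The second differences are constant (6) and nonzero, while all higher differences vanish, so the minimal degree is 2.

2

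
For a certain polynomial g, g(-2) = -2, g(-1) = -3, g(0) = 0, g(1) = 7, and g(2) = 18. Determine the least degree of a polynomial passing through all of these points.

2

Forward differences of the values at s = -2, -1, 0, 1, 2:
  g  : -2  -3  0  7  18
  Δ  : -1  3  7  11
  Δ^2: 4  4  4
  Δ^3: 0  0
  Δ^4: 0
The second differences are constant (4) and nonzero, while all higher differences vanish, so the minimal degree is 2.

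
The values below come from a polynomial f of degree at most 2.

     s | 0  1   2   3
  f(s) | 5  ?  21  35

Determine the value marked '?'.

11

On equispaced nodes a degree-2 polynomial has vanishing third forward difference, so
  - f(0) + 3·f(1) - 3·f(2) + f(3) = 0.
Substituting the known values and solving for f(1):
  3·f(1) = 33
  f(1) = 11.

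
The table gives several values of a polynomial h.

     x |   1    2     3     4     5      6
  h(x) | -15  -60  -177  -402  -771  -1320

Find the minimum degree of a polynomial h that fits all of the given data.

3

Forward differences of the values at x = 1, 2, 3, 4, 5, 6:
  h  : -15  -60  -177  -402  -771  -1320
  Δ  : -45  -117  -225  -369  -549
  Δ^2: -72  -108  -144  -180
  Δ^3: -36  -36  -36
  Δ^4: 0  0
  Δ^5: 0
The third differences are constant (-36) and nonzero, while all higher differences vanish, so the minimal degree is 3.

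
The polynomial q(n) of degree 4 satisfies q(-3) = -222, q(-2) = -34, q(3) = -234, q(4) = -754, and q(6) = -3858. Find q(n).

q(n) = -3n^4 + n^2 - 2n + 6

Write q(n) = an^4 + bn^3 + cn^2 + dn + e. Substituting each data point gives a linear system:
  81a - 27b + 9c - 3d + e = -222
  16a - 8b + 4c - 2d + e = -34
  81a + 27b + 9c + 3d + e = -234
  256a + 64b + 16c + 4d + e = -754
  1296a + 216b + 36c + 6d + e = -3858
Solving the system yields a = -3, b = 0, c = 1, d = -2, e = 6.
So q(n) = -3n⁴ + n² - 2n + 6.
Check: q(6) = -3858. ✓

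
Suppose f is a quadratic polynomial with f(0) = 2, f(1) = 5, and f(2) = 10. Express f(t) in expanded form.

f(t) = t^2 + 2t + 2

Using the Lagrange interpolation formula with nodes 0, 1, 2:
  L_0(t) = (t - 1)(t - 2) / 2
  L_1(t) = t(t - 2) / -1
  L_2(t) = t(t - 1) / 2
Then f(t) = 2·L_0(t) + 5·L_1(t) + 10·L_2(t).
Expanding and collecting terms gives f(t) = t^2 + 2t + 2.
Check: f(1) = 5. ✓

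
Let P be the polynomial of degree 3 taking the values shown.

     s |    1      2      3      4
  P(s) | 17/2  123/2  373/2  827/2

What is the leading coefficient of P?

Write P(s) = as^3 + bs^2 + cs + d. Substituting each data point gives a linear system:
  a + b + c + d = 17/2
  8a + 4b + 2c + d = 123/2
  27a + 9b + 3c + d = 373/2
  64a + 16b + 4c + d = 827/2
Solving the system yields a = 5, b = 6, c = 0, d = -5/2.
So P(s) = 5s^3 + 6s^2 - 5/2.
The leading coefficient is 5.

5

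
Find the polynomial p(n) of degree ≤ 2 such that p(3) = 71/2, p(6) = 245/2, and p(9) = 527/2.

p(n) = 3n^2 + 2n + 5/2

Using the Lagrange interpolation formula with nodes 3, 6, 9:
  L_0(n) = (n - 6)(n - 9) / 18
  L_1(n) = (n - 3)(n - 9) / -9
  L_2(n) = (n - 3)(n - 6) / 18
Then p(n) = 71/2·L_0(n) + 245/2·L_1(n) + 527/2·L_2(n).
Expanding and collecting terms gives p(n) = 3n^2 + 2n + 5/2.
Check: p(6) = 245/2. ✓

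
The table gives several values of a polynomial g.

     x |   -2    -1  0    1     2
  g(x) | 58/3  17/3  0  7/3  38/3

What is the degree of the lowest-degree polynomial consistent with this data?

Forward differences of the values at x = -2, -1, 0, 1, 2:
  g  : 58/3  17/3  0  7/3  38/3
  Δ  : -41/3  -17/3  7/3  31/3
  Δ^2: 8  8  8
  Δ^3: 0  0
  Δ^4: 0
The second differences are constant (8) and nonzero, while all higher differences vanish, so the minimal degree is 2.

2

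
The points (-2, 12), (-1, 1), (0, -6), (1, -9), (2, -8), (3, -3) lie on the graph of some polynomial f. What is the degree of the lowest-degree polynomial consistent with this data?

2

Forward differences of the values at t = -2, -1, 0, 1, 2, 3:
  f  : 12  1  -6  -9  -8  -3
  Δ  : -11  -7  -3  1  5
  Δ^2: 4  4  4  4
  Δ^3: 0  0  0
  Δ^4: 0  0
  Δ^5: 0
The second differences are constant (4) and nonzero, while all higher differences vanish, so the minimal degree is 2.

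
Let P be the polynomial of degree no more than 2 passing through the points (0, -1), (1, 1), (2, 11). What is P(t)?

P(t) = 4t^2 - 2t - 1

Using the Lagrange interpolation formula with nodes 0, 1, 2:
  L_0(t) = (t - 1)(t - 2) / 2
  L_1(t) = t(t - 2) / -1
  L_2(t) = t(t - 1) / 2
Then P(t) = -1·L_0(t) + 1·L_1(t) + 11·L_2(t).
Expanding and collecting terms gives P(t) = 4t^2 - 2t - 1.
Check: P(0) = -1. ✓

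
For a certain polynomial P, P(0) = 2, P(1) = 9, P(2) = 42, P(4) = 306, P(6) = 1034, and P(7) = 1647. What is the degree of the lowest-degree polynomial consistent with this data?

3

Divided differences on the nodes 0, 1, 2, 4, 6, 7:
  order 0: 2  9  42  306  1034  1647
  order 1: 7  33  132  364  613
  order 2: 13  33  58  83
  order 3: 5  5  5
  order 4: 0  0
  order 5: 0
The order-3 divided differences are all 5 (nonzero) and every higher order vanishes, so the data lies on a polynomial of degree exactly 3.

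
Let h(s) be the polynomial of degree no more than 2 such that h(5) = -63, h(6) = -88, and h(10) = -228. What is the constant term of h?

Write h(s) = as^2 + bs + c. Substituting each data point gives a linear system:
  25a + 5b + c = -63
  36a + 6b + c = -88
  100a + 10b + c = -228
Solving the system yields a = -2, b = -3, c = 2.
So h(s) = -2s² - 3s + 2.
The constant term is 2.

2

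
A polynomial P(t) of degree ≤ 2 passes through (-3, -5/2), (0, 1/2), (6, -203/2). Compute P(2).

-35/2

Using the Lagrange interpolation formula with nodes -3, 0, 6:
  L_0(t) = t(t - 6) / 27
  L_1(t) = (t + 3)(t - 6) / -18
  L_2(t) = (t + 3)t / 54
Then P(t) = -5/2·L_0(t) + 1/2·L_1(t) - 203/2·L_2(t).
Expanding and collecting terms gives P(t) = -2t² - 5t + 1/2.
Evaluating at t = 2: P(2) = -35/2.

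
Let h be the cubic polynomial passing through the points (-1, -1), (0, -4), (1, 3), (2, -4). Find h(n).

h(n) = -4n^3 + 5n^2 + 6n - 4

Write h(n) = an^3 + bn^2 + cn + d. Substituting each data point gives a linear system:
  -a + b - c + d = -1
  d = -4
  a + b + c + d = 3
  8a + 4b + 2c + d = -4
Solving the system yields a = -4, b = 5, c = 6, d = -4.
So h(n) = -4n^3 + 5n^2 + 6n - 4.
Check: h(2) = -4. ✓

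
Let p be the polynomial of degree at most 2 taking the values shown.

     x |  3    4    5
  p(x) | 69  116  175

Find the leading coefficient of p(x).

6

Write p(x) = ax^2 + bx + c. Substituting each data point gives a linear system:
  9a + 3b + c = 69
  16a + 4b + c = 116
  25a + 5b + c = 175
Solving the system yields a = 6, b = 5, c = 0.
So p(x) = 6x^2 + 5x.
The leading coefficient is 6.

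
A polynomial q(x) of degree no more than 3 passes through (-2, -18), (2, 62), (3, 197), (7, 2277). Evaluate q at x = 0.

Write q(x) = ax^3 + bx^2 + cx + d. Substituting each data point gives a linear system:
  -8a + 4b - 2c + d = -18
  8a + 4b + 2c + d = 62
  27a + 9b + 3c + d = 197
  343a + 49b + 7c + d = 2277
Solving the system yields a = 6, b = 5, c = -4, d = 2.
So q(x) = 6x^3 + 5x^2 - 4x + 2.
Then q(0) = 2.

2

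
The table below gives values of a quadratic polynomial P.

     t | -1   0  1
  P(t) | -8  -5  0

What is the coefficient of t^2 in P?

1

Write P(t) = at^2 + bt + c. Substituting each data point gives a linear system:
  a - b + c = -8
  c = -5
  a + b + c = 0
Solving the system yields a = 1, b = 4, c = -5.
So P(t) = t² + 4t - 5.
The leading coefficient is 1.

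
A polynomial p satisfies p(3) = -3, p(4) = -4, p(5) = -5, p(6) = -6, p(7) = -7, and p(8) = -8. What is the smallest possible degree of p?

Forward differences of the values at t = 3, 4, 5, 6, 7, 8:
  p  : -3  -4  -5  -6  -7  -8
  Δ  : -1  -1  -1  -1  -1
  Δ^2: 0  0  0  0
  Δ^3: 0  0  0
  Δ^4: 0  0
  Δ^5: 0
The first differences are constant (-1) and nonzero, while all higher differences vanish, so the minimal degree is 1.

1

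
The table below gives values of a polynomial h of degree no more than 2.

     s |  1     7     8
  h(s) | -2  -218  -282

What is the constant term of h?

6

Write h(s) = as^2 + bs + c. Substituting each data point gives a linear system:
  a + b + c = -2
  49a + 7b + c = -218
  64a + 8b + c = -282
Solving the system yields a = -4, b = -4, c = 6.
So h(s) = -4s² - 4s + 6.
The constant term is 6.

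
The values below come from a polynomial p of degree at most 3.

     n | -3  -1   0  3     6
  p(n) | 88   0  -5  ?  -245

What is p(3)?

The 4 known points determine the degree-3 polynomial uniquely.
Write p(n) = an^3 + bn^2 + cn + d. Substituting each data point gives a linear system:
  -27a + 9b - 3c + d = 88
  -a + b - c + d = 0
  d = -5
  216a + 36b + 6c + d = -245
Solving the system yields a = -2, b = 5, c = 2, d = -5.
So p(n) = -2n^3 + 5n^2 + 2n - 5.
Then p(3) = -8.

-8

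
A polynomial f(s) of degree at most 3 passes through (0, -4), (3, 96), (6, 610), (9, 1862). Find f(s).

Using the Lagrange interpolation formula with nodes 0, 3, 6, 9:
  L_0(s) = (s - 3)(s - 6)(s - 9) / -162
  L_1(s) = s(s - 6)(s - 9) / 54
  L_2(s) = s(s - 3)(s - 9) / -54
  L_3(s) = s(s - 3)(s - 6) / 162
Then f(s) = -4·L_0(s) + 96·L_1(s) + 610·L_2(s) + 1862·L_3(s).
Expanding and collecting terms gives f(s) = 2s^3 + 5s^2 + (1/3)s - 4.
Check: f(6) = 610. ✓

f(s) = 2s^3 + 5s^2 + (1/3)s - 4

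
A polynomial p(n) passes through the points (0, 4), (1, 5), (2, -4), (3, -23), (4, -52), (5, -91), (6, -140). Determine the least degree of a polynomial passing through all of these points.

2

Forward differences of the values at n = 0, 1, 2, 3, 4, 5, 6:
  p  : 4  5  -4  -23  -52  -91  -140
  Δ  : 1  -9  -19  -29  -39  -49
  Δ^2: -10  -10  -10  -10  -10
  Δ^3: 0  0  0  0
  Δ^4: 0  0  0
  Δ^5: 0  0
  Δ^6: 0
The second differences are constant (-10) and nonzero, while all higher differences vanish, so the minimal degree is 2.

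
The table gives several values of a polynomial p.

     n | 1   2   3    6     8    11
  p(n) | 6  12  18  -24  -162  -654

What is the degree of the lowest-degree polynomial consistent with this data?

Divided differences on the nodes 1, 2, 3, 6, 8, 11:
  order 0: 6  12  18  -24  -162  -654
  order 1: 6  6  -14  -69  -164
  order 2: 0  -5  -11  -19
  order 3: -1  -1  -1
  order 4: 0  0
  order 5: 0
The order-3 divided differences are all -1 (nonzero) and every higher order vanishes, so the data lies on a polynomial of degree exactly 3.

3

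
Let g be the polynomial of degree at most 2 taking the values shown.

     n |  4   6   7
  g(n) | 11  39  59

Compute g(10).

Using the Lagrange interpolation formula with nodes 4, 6, 7:
  L_0(n) = (n - 6)(n - 7) / 6
  L_1(n) = (n - 4)(n - 7) / -2
  L_2(n) = (n - 4)(n - 6) / 3
Then g(n) = 11·L_0(n) + 39·L_1(n) + 59·L_2(n).
Expanding and collecting terms gives g(n) = 2n^2 - 6n + 3.
Evaluating at n = 10: g(10) = 143.

143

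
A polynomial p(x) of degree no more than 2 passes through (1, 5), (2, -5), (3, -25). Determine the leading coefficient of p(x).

Write p(x) = ax^2 + bx + c. Substituting each data point gives a linear system:
  a + b + c = 5
  4a + 2b + c = -5
  9a + 3b + c = -25
Solving the system yields a = -5, b = 5, c = 5.
So p(x) = -5x^2 + 5x + 5.
The leading coefficient is -5.

-5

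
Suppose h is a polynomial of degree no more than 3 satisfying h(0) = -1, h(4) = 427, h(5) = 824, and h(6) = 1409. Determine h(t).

h(t) = 6t^3 + 4t^2 - 5t - 1

Write h(t) = at^3 + bt^2 + ct + d. Substituting each data point gives a linear system:
  d = -1
  64a + 16b + 4c + d = 427
  125a + 25b + 5c + d = 824
  216a + 36b + 6c + d = 1409
Solving the system yields a = 6, b = 4, c = -5, d = -1.
So h(t) = 6t^3 + 4t^2 - 5t - 1.
Check: h(5) = 824. ✓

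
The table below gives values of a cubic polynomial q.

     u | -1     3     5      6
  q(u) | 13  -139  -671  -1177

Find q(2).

-41

Using the Lagrange interpolation formula with nodes -1, 3, 5, 6:
  L_0(u) = (u - 3)(u - 5)(u - 6) / -168
  L_1(u) = (u + 1)(u - 5)(u - 6) / 24
  L_2(u) = (u + 1)(u - 3)(u - 6) / -12
  L_3(u) = (u + 1)(u - 3)(u - 5) / 21
Then q(u) = 13·L_0(u) - 139·L_1(u) - 671·L_2(u) - 1177·L_3(u).
Expanding and collecting terms gives q(u) = -6u³ + 4u² - 4u - 1.
Evaluating at u = 2: q(2) = -41.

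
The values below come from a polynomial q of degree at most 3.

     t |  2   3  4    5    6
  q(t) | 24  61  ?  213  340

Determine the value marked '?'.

122

The 4 known points determine the degree-3 polynomial uniquely.
Write q(t) = at^3 + bt^2 + ct + d. Substituting each data point gives a linear system:
  8a + 4b + 2c + d = 24
  27a + 9b + 3c + d = 61
  125a + 25b + 5c + d = 213
  216a + 36b + 6c + d = 340
Solving the system yields a = 1, b = 3, c = 3, d = -2.
So q(t) = t³ + 3t² + 3t - 2.
Then q(4) = 122.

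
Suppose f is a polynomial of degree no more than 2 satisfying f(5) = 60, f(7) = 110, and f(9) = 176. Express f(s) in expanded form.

Write f(s) = as^2 + bs + c. Substituting each data point gives a linear system:
  25a + 5b + c = 60
  49a + 7b + c = 110
  81a + 9b + c = 176
Solving the system yields a = 2, b = 1, c = 5.
So f(s) = 2s^2 + s + 5.
Check: f(9) = 176. ✓

f(s) = 2s^2 + s + 5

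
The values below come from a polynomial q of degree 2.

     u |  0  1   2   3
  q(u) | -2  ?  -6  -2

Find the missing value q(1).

The 3 known points determine the degree-2 polynomial uniquely.
Write q(u) = au^2 + bu + c. Substituting each data point gives a linear system:
  c = -2
  4a + 2b + c = -6
  9a + 3b + c = -2
Solving the system yields a = 2, b = -6, c = -2.
So q(u) = 2u² - 6u - 2.
Then q(1) = -6.

-6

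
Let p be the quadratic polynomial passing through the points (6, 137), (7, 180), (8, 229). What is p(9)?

284

Write p(x) = ax^2 + bx + c. Substituting each data point gives a linear system:
  36a + 6b + c = 137
  49a + 7b + c = 180
  64a + 8b + c = 229
Solving the system yields a = 3, b = 4, c = 5.
So p(x) = 3x^2 + 4x + 5.
Then p(9) = 284.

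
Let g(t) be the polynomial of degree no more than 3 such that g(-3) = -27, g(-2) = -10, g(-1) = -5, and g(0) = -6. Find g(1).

-7

Using the Lagrange interpolation formula with nodes -3, -2, -1, 0:
  L_0(t) = (t + 2)(t + 1)t / -6
  L_1(t) = (t + 3)(t + 1)t / 2
  L_2(t) = (t + 3)(t + 2)t / -2
  L_3(t) = (t + 3)(t + 2)(t + 1) / 6
Then g(t) = -27·L_0(t) - 10·L_1(t) - 5·L_2(t) - 6·L_3(t).
Expanding and collecting terms gives g(t) = t^3 - 2t - 6.
Evaluating at t = 1: g(1) = -7.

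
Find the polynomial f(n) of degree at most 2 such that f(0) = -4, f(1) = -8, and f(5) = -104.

f(n) = -4n^2 - 4

Write f(n) = an^2 + bn + c. Substituting each data point gives a linear system:
  c = -4
  a + b + c = -8
  25a + 5b + c = -104
Solving the system yields a = -4, b = 0, c = -4.
So f(n) = -4n^2 - 4.
Check: f(0) = -4. ✓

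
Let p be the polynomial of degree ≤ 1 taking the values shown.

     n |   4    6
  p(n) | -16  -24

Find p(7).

-28

Write p(n) = an + b. Substituting each data point gives a linear system:
  4a + b = -16
  6a + b = -24
Solving the system yields a = -4, b = 0.
So p(n) = -4n.
Then p(7) = -28.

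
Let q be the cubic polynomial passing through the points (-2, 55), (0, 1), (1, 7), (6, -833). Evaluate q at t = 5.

-449

Write q(t) = at^3 + bt^2 + ct + d. Substituting each data point gives a linear system:
  -8a + 4b - 2c + d = 55
  d = 1
  a + b + c + d = 7
  216a + 36b + 6c + d = -833
Solving the system yields a = -5, b = 6, c = 5, d = 1.
So q(t) = -5t^3 + 6t^2 + 5t + 1.
Then q(5) = -449.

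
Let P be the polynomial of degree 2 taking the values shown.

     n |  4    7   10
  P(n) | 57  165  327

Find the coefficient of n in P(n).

Write P(n) = an^2 + bn + c. Substituting each data point gives a linear system:
  16a + 4b + c = 57
  49a + 7b + c = 165
  100a + 10b + c = 327
Solving the system yields a = 3, b = 3, c = -3.
So P(n) = 3n^2 + 3n - 3.
The coefficient of n is 3.

3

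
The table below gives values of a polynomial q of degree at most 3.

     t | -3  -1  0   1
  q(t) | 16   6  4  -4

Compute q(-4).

36

Write q(t) = at^3 + bt^2 + ct + d. Substituting each data point gives a linear system:
  -27a + 9b - 3c + d = 16
  -a + b - c + d = 6
  d = 4
  a + b + c + d = -4
Solving the system yields a = -1, b = -3, c = -4, d = 4.
So q(t) = -t^3 - 3t^2 - 4t + 4.
Then q(-4) = 36.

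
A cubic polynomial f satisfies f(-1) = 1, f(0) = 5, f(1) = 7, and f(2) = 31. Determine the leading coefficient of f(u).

Write f(u) = au^3 + bu^2 + cu + d. Substituting each data point gives a linear system:
  -a + b - c + d = 1
  d = 5
  a + b + c + d = 7
  8a + 4b + 2c + d = 31
Solving the system yields a = 4, b = -1, c = -1, d = 5.
So f(u) = 4u³ - u² - u + 5.
The leading coefficient is 4.

4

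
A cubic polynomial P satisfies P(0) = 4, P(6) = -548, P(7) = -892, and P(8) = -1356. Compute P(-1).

Write P(n) = an^3 + bn^2 + cn + d. Substituting each data point gives a linear system:
  d = 4
  216a + 36b + 6c + d = -548
  343a + 49b + 7c + d = -892
  512a + 64b + 8c + d = -1356
Solving the system yields a = -3, b = 3, c = -2, d = 4.
So P(n) = -3n^3 + 3n^2 - 2n + 4.
Then P(-1) = 12.

12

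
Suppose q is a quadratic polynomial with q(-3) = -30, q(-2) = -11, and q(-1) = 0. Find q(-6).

Forward differences of the values at u = -3, -2, -1:
  q  : -30  -11  0
  Δ  : 19  11
  Δ^2: -8
The second differences are constant, confirming degree 2.
Interpolating (Newton forward form) and evaluating at u = -6 gives q(-6) = -135.

-135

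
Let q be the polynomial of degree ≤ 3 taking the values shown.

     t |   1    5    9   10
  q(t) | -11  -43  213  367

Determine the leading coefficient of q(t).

Write q(t) = at^3 + bt^2 + ct + d. Substituting each data point gives a linear system:
  a + b + c + d = -11
  125a + 25b + 5c + d = -43
  729a + 81b + 9c + d = 213
  1000a + 100b + 10c + d = 367
Solving the system yields a = 1, b = -6, c = -3, d = -3.
So q(t) = t^3 - 6t^2 - 3t - 3.
The leading coefficient is 1.

1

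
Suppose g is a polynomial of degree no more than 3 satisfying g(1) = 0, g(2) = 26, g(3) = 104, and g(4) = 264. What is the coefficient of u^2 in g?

-4

Write g(u) = au^3 + bu^2 + cu + d. Substituting each data point gives a linear system:
  a + b + c + d = 0
  8a + 4b + 2c + d = 26
  27a + 9b + 3c + d = 104
  64a + 16b + 4c + d = 264
Solving the system yields a = 5, b = -4, c = 3, d = -4.
So g(u) = 5u^3 - 4u^2 + 3u - 4.
The coefficient of u^2 is -4.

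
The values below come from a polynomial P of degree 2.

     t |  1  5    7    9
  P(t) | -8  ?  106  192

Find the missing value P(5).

The 3 known points determine the degree-2 polynomial uniquely.
Write P(t) = at^2 + bt + c. Substituting each data point gives a linear system:
  a + b + c = -8
  49a + 7b + c = 106
  81a + 9b + c = 192
Solving the system yields a = 3, b = -5, c = -6.
So P(t) = 3t^2 - 5t - 6.
Then P(5) = 44.

44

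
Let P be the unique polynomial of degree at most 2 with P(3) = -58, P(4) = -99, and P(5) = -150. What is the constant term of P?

5

Write P(s) = as^2 + bs + c. Substituting each data point gives a linear system:
  9a + 3b + c = -58
  16a + 4b + c = -99
  25a + 5b + c = -150
Solving the system yields a = -5, b = -6, c = 5.
So P(s) = -5s^2 - 6s + 5.
The constant term is 5.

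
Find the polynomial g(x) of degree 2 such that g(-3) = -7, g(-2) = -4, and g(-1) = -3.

Write g(x) = ax^2 + bx + c. Substituting each data point gives a linear system:
  9a - 3b + c = -7
  4a - 2b + c = -4
  a - b + c = -3
Solving the system yields a = -1, b = -2, c = -4.
So g(x) = -x² - 2x - 4.
Check: g(-2) = -4. ✓

g(x) = -x^2 - 2x - 4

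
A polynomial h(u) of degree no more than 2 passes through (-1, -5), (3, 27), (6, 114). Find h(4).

50

Write h(u) = au^2 + bu + c. Substituting each data point gives a linear system:
  a - b + c = -5
  9a + 3b + c = 27
  36a + 6b + c = 114
Solving the system yields a = 3, b = 2, c = -6.
So h(u) = 3u² + 2u - 6.
Then h(4) = 50.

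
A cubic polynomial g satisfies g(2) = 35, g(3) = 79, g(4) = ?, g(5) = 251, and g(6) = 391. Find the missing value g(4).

On equispaced nodes a degree-3 polynomial has vanishing fourth forward difference, so
  g(2) - 4·g(3) + 6·g(4) - 4·g(5) + g(6) = 0.
Substituting the known values and solving for g(4):
  6·g(4) = 894
  g(4) = 149.

149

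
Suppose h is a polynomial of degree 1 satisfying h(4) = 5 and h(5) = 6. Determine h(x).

h(x) = x + 1

Write h(x) = ax + b. Substituting each data point gives a linear system:
  4a + b = 5
  5a + b = 6
Solving the system yields a = 1, b = 1.
So h(x) = x + 1.
Check: h(5) = 6. ✓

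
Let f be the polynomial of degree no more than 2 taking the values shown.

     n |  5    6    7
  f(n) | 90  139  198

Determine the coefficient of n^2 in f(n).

Write f(n) = an^2 + bn + c. Substituting each data point gives a linear system:
  25a + 5b + c = 90
  36a + 6b + c = 139
  49a + 7b + c = 198
Solving the system yields a = 5, b = -6, c = -5.
So f(n) = 5n^2 - 6n - 5.
The leading coefficient is 5.

5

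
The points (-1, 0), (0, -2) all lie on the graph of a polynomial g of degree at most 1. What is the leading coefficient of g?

Write g(x) = ax + b. Substituting each data point gives a linear system:
  -a + b = 0
  b = -2
Solving the system yields a = -2, b = -2.
So g(x) = -2x - 2.
The leading coefficient is -2.

-2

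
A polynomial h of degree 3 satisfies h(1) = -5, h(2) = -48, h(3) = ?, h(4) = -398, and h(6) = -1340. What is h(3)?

The 4 known points determine the degree-3 polynomial uniquely.
Write h(t) = at^3 + bt^2 + ct + d. Substituting each data point gives a linear system:
  a + b + c + d = -5
  8a + 4b + 2c + d = -48
  64a + 16b + 4c + d = -398
  216a + 36b + 6c + d = -1340
Solving the system yields a = -6, b = -2, c = 5, d = -2.
So h(t) = -6t^3 - 2t^2 + 5t - 2.
Then h(3) = -167.

-167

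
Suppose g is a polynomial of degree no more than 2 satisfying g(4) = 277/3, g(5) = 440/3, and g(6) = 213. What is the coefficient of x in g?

Write g(x) = ax^2 + bx + c. Substituting each data point gives a linear system:
  16a + 4b + c = 277/3
  25a + 5b + c = 440/3
  36a + 6b + c = 213
Solving the system yields a = 6, b = 1/3, c = -5.
So g(x) = 6x² + (1/3)x - 5.
The coefficient of x is 1/3.

1/3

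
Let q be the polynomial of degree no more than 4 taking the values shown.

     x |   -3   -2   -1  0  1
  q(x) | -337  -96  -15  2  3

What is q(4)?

Using the Lagrange interpolation formula with nodes -3, -2, -1, 0, 1:
  L_0(x) = (x + 2)(x + 1)x(x - 1) / 24
  L_1(x) = (x + 3)(x + 1)x(x - 1) / -6
  L_2(x) = (x + 3)(x + 2)x(x - 1) / 4
  L_3(x) = (x + 3)(x + 2)(x + 1)(x - 1) / -6
  L_4(x) = (x + 3)(x + 2)(x + 1)x / 24
Then q(x) = -337·L_0(x) - 96·L_1(x) - 15·L_2(x) + 2·L_3(x) + 3·L_4(x).
Expanding and collecting terms gives q(x) = -2x^4 + 4x^3 - 6x^2 + 5x + 2.
Evaluating at x = 4: q(4) = -330.

-330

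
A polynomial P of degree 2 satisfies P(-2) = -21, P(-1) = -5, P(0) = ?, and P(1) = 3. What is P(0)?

The 3 known points determine the degree-2 polynomial uniquely.
Write P(x) = ax^2 + bx + c. Substituting each data point gives a linear system:
  4a - 2b + c = -21
  a - b + c = -5
  a + b + c = 3
Solving the system yields a = -4, b = 4, c = 3.
So P(x) = -4x^2 + 4x + 3.
Then P(0) = 3.

3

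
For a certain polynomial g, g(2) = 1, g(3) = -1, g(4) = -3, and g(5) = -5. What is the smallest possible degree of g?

1

Forward differences of the values at x = 2, 3, 4, 5:
  g  : 1  -1  -3  -5
  Δ  : -2  -2  -2
  Δ^2: 0  0
  Δ^3: 0
The first differences are constant (-2) and nonzero, while all higher differences vanish, so the minimal degree is 1.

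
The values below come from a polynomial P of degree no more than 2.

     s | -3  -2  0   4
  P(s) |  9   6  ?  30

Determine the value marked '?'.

6

The 3 known points determine the degree-2 polynomial uniquely.
Write P(s) = as^2 + bs + c. Substituting each data point gives a linear system:
  9a - 3b + c = 9
  4a - 2b + c = 6
  16a + 4b + c = 30
Solving the system yields a = 1, b = 2, c = 6.
So P(s) = s² + 2s + 6.
Then P(0) = 6.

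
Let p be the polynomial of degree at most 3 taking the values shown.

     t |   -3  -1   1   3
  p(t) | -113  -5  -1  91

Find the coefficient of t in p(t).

Write p(t) = at^3 + bt^2 + ct + d. Substituting each data point gives a linear system:
  -27a + 9b - 3c + d = -113
  -a + b - c + d = -5
  a + b + c + d = -1
  27a + 9b + 3c + d = 91
Solving the system yields a = 4, b = -1, c = -2, d = -2.
So p(t) = 4t³ - t² - 2t - 2.
The coefficient of t is -2.

-2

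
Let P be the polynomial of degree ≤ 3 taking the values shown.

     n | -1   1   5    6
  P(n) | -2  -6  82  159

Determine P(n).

P(n) = n^3 - n^2 - 3n - 3

Write P(n) = an^3 + bn^2 + cn + d. Substituting each data point gives a linear system:
  -a + b - c + d = -2
  a + b + c + d = -6
  125a + 25b + 5c + d = 82
  216a + 36b + 6c + d = 159
Solving the system yields a = 1, b = -1, c = -3, d = -3.
So P(n) = n³ - n² - 3n - 3.
Check: P(1) = -6. ✓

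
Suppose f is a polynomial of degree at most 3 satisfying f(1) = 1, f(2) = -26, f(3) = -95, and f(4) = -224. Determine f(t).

Using the Lagrange interpolation formula with nodes 1, 2, 3, 4:
  L_0(t) = (t - 2)(t - 3)(t - 4) / -6
  L_1(t) = (t - 1)(t - 3)(t - 4) / 2
  L_2(t) = (t - 1)(t - 2)(t - 4) / -2
  L_3(t) = (t - 1)(t - 2)(t - 3) / 6
Then f(t) = 1·L_0(t) - 26·L_1(t) - 95·L_2(t) - 224·L_3(t).
Expanding and collecting terms gives f(t) = -3t^3 - 3t^2 + 3t + 4.
Check: f(3) = -95. ✓

f(t) = -3t^3 - 3t^2 + 3t + 4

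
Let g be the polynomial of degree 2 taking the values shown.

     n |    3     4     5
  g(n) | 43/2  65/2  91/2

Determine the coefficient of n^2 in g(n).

1

Write g(n) = an^2 + bn + c. Substituting each data point gives a linear system:
  9a + 3b + c = 43/2
  16a + 4b + c = 65/2
  25a + 5b + c = 91/2
Solving the system yields a = 1, b = 4, c = 1/2.
So g(n) = n^2 + 4n + 1/2.
The leading coefficient is 1.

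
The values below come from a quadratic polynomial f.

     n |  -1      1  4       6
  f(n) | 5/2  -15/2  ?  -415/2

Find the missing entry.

The 3 known points determine the degree-2 polynomial uniquely.
Write f(n) = an^2 + bn + c. Substituting each data point gives a linear system:
  a - b + c = 5/2
  a + b + c = -15/2
  36a + 6b + c = -415/2
Solving the system yields a = -5, b = -5, c = 5/2.
So f(n) = -5n² - 5n + 5/2.
Then f(4) = -195/2.

-195/2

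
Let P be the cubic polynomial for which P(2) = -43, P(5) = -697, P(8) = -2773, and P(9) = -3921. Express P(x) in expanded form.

P(x) = -5x^3 - 4x^2 + 5x + 3

Write P(x) = ax^3 + bx^2 + cx + d. Substituting each data point gives a linear system:
  8a + 4b + 2c + d = -43
  125a + 25b + 5c + d = -697
  512a + 64b + 8c + d = -2773
  729a + 81b + 9c + d = -3921
Solving the system yields a = -5, b = -4, c = 5, d = 3.
So P(x) = -5x³ - 4x² + 5x + 3.
Check: P(2) = -43. ✓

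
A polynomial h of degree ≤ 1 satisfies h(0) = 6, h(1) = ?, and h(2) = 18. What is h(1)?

12

The 2 known points determine the degree-1 polynomial uniquely.
Write h(n) = an + b. Substituting each data point gives a linear system:
  b = 6
  2a + b = 18
Solving the system yields a = 6, b = 6.
So h(n) = 6n + 6.
Then h(1) = 12.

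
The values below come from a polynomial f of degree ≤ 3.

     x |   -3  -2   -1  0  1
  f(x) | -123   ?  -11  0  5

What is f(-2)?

On equispaced nodes a degree-3 polynomial has vanishing fourth forward difference, so
  f(-3) - 4·f(-2) + 6·f(-1) - 4·f(0) + f(1) = 0.
Substituting the known values and solving for f(-2):
  -4·f(-2) = 184
  f(-2) = -46.

-46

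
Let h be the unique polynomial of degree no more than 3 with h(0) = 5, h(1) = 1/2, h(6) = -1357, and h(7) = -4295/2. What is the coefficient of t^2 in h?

Write h(t) = at^3 + bt^2 + ct + d. Substituting each data point gives a linear system:
  d = 5
  a + b + c + d = 1/2
  216a + 36b + 6c + d = -1357
  343a + 49b + 7c + d = -4295/2
Solving the system yields a = -6, b = -5/2, c = 4, d = 5.
So h(t) = -6t^3 - (5/2)t^2 + 4t + 5.
The coefficient of t^2 is -5/2.

-5/2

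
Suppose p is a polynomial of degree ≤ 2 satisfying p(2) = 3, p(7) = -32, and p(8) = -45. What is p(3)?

0

Using the Lagrange interpolation formula with nodes 2, 7, 8:
  L_0(x) = (x - 7)(x - 8) / 30
  L_1(x) = (x - 2)(x - 8) / -5
  L_2(x) = (x - 2)(x - 7) / 6
Then p(x) = 3·L_0(x) - 32·L_1(x) - 45·L_2(x).
Expanding and collecting terms gives p(x) = -x^2 + 2x + 3.
Evaluating at x = 3: p(3) = 0.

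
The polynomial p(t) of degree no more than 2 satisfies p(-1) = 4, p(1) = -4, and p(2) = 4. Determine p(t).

p(t) = 4t^2 - 4t - 4

Write p(t) = at^2 + bt + c. Substituting each data point gives a linear system:
  a - b + c = 4
  a + b + c = -4
  4a + 2b + c = 4
Solving the system yields a = 4, b = -4, c = -4.
So p(t) = 4t² - 4t - 4.
Check: p(1) = -4. ✓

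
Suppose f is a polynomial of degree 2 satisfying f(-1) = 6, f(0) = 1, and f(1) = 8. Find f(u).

f(u) = 6u^2 + u + 1

Write f(u) = au^2 + bu + c. Substituting each data point gives a linear system:
  a - b + c = 6
  c = 1
  a + b + c = 8
Solving the system yields a = 6, b = 1, c = 1.
So f(u) = 6u^2 + u + 1.
Check: f(0) = 1. ✓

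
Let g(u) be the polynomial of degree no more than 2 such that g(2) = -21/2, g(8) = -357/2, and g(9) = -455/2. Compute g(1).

Write g(u) = au^2 + bu + c. Substituting each data point gives a linear system:
  4a + 2b + c = -21/2
  64a + 8b + c = -357/2
  81a + 9b + c = -455/2
Solving the system yields a = -3, b = 2, c = -5/2.
So g(u) = -3u^2 + 2u - 5/2.
Then g(1) = -7/2.

-7/2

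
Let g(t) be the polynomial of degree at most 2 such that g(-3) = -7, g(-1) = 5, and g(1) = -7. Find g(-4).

Using the Lagrange interpolation formula with nodes -3, -1, 1:
  L_0(t) = (t + 1)(t - 1) / 8
  L_1(t) = (t + 3)(t - 1) / -4
  L_2(t) = (t + 3)(t + 1) / 8
Then g(t) = -7·L_0(t) + 5·L_1(t) - 7·L_2(t).
Expanding and collecting terms gives g(t) = -3t^2 - 6t + 2.
Evaluating at t = -4: g(-4) = -22.

-22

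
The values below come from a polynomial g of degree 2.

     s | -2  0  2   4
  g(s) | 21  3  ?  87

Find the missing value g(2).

25

The 3 known points determine the degree-2 polynomial uniquely.
Write g(s) = as^2 + bs + c. Substituting each data point gives a linear system:
  4a - 2b + c = 21
  c = 3
  16a + 4b + c = 87
Solving the system yields a = 5, b = 1, c = 3.
So g(s) = 5s² + s + 3.
Then g(2) = 25.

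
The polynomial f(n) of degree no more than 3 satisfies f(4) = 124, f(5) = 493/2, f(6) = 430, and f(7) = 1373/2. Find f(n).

f(n) = 2n^3 + (1/2)n^2 - 4n + 4

Using the Lagrange interpolation formula with nodes 4, 5, 6, 7:
  L_0(n) = (n - 5)(n - 6)(n - 7) / -6
  L_1(n) = (n - 4)(n - 6)(n - 7) / 2
  L_2(n) = (n - 4)(n - 5)(n - 7) / -2
  L_3(n) = (n - 4)(n - 5)(n - 6) / 6
Then f(n) = 124·L_0(n) + 493/2·L_1(n) + 430·L_2(n) + 1373/2·L_3(n).
Expanding and collecting terms gives f(n) = 2n^3 + (1/2)n^2 - 4n + 4.
Check: f(6) = 430. ✓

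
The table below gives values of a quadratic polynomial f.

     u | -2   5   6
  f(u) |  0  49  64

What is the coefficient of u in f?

4

Write f(u) = au^2 + bu + c. Substituting each data point gives a linear system:
  4a - 2b + c = 0
  25a + 5b + c = 49
  36a + 6b + c = 64
Solving the system yields a = 1, b = 4, c = 4.
So f(u) = u^2 + 4u + 4.
The coefficient of u is 4.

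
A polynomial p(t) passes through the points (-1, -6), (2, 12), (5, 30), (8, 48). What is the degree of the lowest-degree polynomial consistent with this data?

1

Forward differences of the values at t = -1, 2, 5, 8:
  p  : -6  12  30  48
  Δ  : 18  18  18
  Δ^2: 0  0
  Δ^3: 0
The first differences are constant (18) and nonzero, while all higher differences vanish, so the minimal degree is 1.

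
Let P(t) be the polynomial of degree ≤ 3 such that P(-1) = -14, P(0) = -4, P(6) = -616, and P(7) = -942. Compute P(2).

Write P(t) = at^3 + bt^2 + ct + d. Substituting each data point gives a linear system:
  -a + b - c + d = -14
  d = -4
  216a + 36b + 6c + d = -616
  343a + 49b + 7c + d = -942
Solving the system yields a = -2, b = -6, c = 6, d = -4.
So P(t) = -2t^3 - 6t^2 + 6t - 4.
Then P(2) = -32.

-32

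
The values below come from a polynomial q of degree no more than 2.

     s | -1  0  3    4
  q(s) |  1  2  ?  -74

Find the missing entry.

-43

The 3 known points determine the degree-2 polynomial uniquely.
Write q(s) = as^2 + bs + c. Substituting each data point gives a linear system:
  a - b + c = 1
  c = 2
  16a + 4b + c = -74
Solving the system yields a = -4, b = -3, c = 2.
So q(s) = -4s² - 3s + 2.
Then q(3) = -43.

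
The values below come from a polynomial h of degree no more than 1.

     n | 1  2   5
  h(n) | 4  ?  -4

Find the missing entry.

2

The 2 known points determine the degree-1 polynomial uniquely.
Write h(n) = an + b. Substituting each data point gives a linear system:
  a + b = 4
  5a + b = -4
Solving the system yields a = -2, b = 6.
So h(n) = -2n + 6.
Then h(2) = 2.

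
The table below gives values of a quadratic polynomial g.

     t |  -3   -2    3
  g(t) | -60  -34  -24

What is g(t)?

Write g(t) = at^2 + bt + c. Substituting each data point gives a linear system:
  9a - 3b + c = -60
  4a - 2b + c = -34
  9a + 3b + c = -24
Solving the system yields a = -4, b = 6, c = -6.
So g(t) = -4t^2 + 6t - 6.
Check: g(3) = -24. ✓

g(t) = -4t^2 + 6t - 6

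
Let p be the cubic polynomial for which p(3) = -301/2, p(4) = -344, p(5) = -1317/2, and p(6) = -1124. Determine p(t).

Write p(t) = at^3 + bt^2 + ct + d. Substituting each data point gives a linear system:
  27a + 9b + 3c + d = -301/2
  64a + 16b + 4c + d = -344
  125a + 25b + 5c + d = -1317/2
  216a + 36b + 6c + d = -1124
Solving the system yields a = -5, b = -1/2, c = -5, d = 4.
So p(t) = -5t^3 - (1/2)t^2 - 5t + 4.
Check: p(3) = -301/2. ✓

p(t) = -5t^3 - (1/2)t^2 - 5t + 4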